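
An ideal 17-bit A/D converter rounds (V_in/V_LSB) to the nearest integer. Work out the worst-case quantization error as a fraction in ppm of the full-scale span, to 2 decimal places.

3.81 ppm

Rounding → worst-case error = ½ LSB = V_FS/2^18, so 1e+06/262144 = 3.8147 ppm of full scale.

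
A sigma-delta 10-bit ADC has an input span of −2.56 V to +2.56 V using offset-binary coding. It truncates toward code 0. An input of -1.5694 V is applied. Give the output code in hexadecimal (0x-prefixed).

With 1024 levels over 5.12 V, one step is 5.000 mV.
Input sits at 198.120 steps above V_low.
⌊·⌋(198.120) = 198.
In hexadecimal (0x-prefixed): 0xC6.

code 0xC6 (decimal 198)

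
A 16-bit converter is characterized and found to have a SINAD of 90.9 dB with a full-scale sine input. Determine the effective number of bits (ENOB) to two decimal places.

14.81 bits

ENOB = (SINAD − 1.76) / 6.02 = (90.9 − 1.76)/6.02 = 14.807.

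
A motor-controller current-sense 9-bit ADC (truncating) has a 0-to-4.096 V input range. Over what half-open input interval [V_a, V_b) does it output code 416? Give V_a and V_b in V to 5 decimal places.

[3.32800 V, 3.33600 V)

LSB = 4.096/2^9 = 8.000 mV.
V_a = V_low + 416·LSB = 3.328 V; V_b = V_low + 417·LSB = 3.336 V.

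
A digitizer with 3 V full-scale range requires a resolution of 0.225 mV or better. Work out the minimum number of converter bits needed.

14 bits

Number of steps required ≥ 3 V / 0.225 mV = 13333.33.
Need 2^N ≥ 13333.33; 2^13 = 8192, 2^14 = 16384.
Minimum N = 14.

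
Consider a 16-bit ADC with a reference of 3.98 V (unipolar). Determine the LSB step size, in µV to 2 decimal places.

60.73 µV

Full-scale span = 3.98 V.
LSB = 3.98 / 2^16 = 3.98 / 65536 = 6.073e-05 V = 60.73 µV.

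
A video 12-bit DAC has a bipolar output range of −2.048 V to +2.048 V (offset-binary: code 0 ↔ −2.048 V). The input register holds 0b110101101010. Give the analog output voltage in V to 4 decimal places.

LSB = 4.096 V / 2^12 = 1.000 mV.
Code 0b110101101010 = 3434 decimal.
V_out = (−2.048) + 3434 × 0.001 V = 1.386 V.

1.3860 V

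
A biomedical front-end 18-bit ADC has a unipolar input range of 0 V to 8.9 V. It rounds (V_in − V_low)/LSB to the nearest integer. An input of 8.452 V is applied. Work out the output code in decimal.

code 248948

LSB = 8.9 V / 262144 = 33.95 µV.
Input sits at 248948.437 steps above V_low.
So the output code is 248948.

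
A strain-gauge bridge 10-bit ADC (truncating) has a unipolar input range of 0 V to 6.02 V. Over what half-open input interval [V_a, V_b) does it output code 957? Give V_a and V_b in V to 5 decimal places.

[5.62611 V, 5.63199 V)

LSB = 6.02/2^10 = 5.879 mV.
V_a = V_low + 957·LSB = 5.62611 V; V_b = V_low + 958·LSB = 5.63199 V.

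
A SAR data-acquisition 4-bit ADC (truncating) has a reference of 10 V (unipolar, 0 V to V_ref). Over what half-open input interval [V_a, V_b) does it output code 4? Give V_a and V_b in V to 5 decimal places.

LSB = 10/2^4 = 0.6250 V.
V_a = V_low + 4·LSB = 2.5 V; V_b = V_low + 5·LSB = 3.125 V.

[2.50000 V, 3.12500 V)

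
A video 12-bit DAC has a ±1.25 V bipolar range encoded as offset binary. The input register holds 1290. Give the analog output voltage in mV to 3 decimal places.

LSB = 2.5 V / 2^12 = 0.610 mV.
V_out = (−1.25) + 1290 × 0.000610352 V = -0.462646 V.
= -462.646 mV.

-462.646 mV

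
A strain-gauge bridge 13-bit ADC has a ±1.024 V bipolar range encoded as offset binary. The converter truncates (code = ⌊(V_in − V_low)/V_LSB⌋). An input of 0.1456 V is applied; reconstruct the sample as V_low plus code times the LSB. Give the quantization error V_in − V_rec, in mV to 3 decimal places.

LSB = 2.048/2^13 = 250.00 µV.
(V_in − V_low)/LSB = (0.1456 − (−1.024))/0.00025 = 4678.4000 → code 4678 (floor).
Reconstructed: 0.1455 V.
Difference: 0.0001 V → 0.100 mV.

0.100 mV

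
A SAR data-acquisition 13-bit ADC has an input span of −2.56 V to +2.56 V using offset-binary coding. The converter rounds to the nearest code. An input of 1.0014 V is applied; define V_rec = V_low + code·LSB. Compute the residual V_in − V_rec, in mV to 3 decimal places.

0.150 mV

LSB = 5.12/2^13 = 0.625 mV.
(1.0014 − (−2.56))/0.000625 = 5698.2400; round gives code 5698.
Code 5698 maps back to (−2.56) + 5698×0.000625 V = 1.00125 V.
V_in − V_rec = 0.00015 V = 0.150 mV.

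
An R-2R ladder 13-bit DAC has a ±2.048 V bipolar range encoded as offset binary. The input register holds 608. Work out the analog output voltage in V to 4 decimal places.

-1.7440 V

LSB = 4.096 V / 2^13 = 0.500 mV.
V_out = (−2.048) + 608 × 0.0005 V = -1.744 V.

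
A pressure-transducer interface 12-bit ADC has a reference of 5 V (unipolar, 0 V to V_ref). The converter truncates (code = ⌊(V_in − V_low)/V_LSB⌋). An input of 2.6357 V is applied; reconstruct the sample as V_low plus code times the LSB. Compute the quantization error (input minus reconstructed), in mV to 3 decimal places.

LSB = 5/2^12 = 1.221 mV.
(V_in − V_low)/LSB = (2.6357 − 0)/0.0012207 = 2159.1654 → code 2159 (floor).
Reconstructed: 2.635498 V.
Error = 2.6357 − 2.635498 = 0.000201953 V = 0.202 mV.

0.202 mV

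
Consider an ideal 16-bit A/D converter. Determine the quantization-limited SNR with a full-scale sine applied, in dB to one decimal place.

SNR ≈ 6.02·N + 1.76 dB = 6.02·16 + 1.76 = 98.08 dB.

98.1 dB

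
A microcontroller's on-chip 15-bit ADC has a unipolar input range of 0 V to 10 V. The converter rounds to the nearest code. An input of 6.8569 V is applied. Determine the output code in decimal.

With 32768 levels over 10 V, one step is 305.18 µV.
(V_in − V_low)/LSB = (6.8569 − 0) / 0.000305176 = 22468.690.
So the output code is 22469.

code 22469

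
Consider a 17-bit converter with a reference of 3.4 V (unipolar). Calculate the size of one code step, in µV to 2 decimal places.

25.94 µV

Full-scale span = 3.4 V.
LSB = 3.4 / 2^17 = 3.4 / 131072 = 2.59399e-05 V = 25.94 µV.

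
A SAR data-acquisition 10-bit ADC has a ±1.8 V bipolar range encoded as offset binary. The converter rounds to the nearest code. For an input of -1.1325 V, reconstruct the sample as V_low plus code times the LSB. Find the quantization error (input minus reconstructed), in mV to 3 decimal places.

Step size: 3.6 V ÷ 2^10 = 3.516 mV.
(-1.1325 − (−1.8))/0.00351563 = 189.8667; round gives code 190.
Reconstructed: -1.1320313 V.
V_in − V_rec = -0.00046875 V = -0.469 mV.

-0.469 mV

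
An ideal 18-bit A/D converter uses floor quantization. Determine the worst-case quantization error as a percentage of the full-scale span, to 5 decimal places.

Truncating → worst-case error = 1 LSB = V_FS/2^18, so 100/262144 = 0.00038147 % of full scale.

0.00038 %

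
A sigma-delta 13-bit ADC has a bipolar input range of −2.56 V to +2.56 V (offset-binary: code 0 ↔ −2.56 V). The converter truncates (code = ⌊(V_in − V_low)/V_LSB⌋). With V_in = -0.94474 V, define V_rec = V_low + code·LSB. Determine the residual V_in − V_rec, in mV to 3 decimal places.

One LSB is 5.12 V / 8192 = 0.625 mV.
(-0.94474 − (−2.56))/0.000625 = 2584.4160; ⌊·⌋ gives code 2584.
V_rec = (−2.56) + 2584·0.000625 = -0.945 V.
V_in − V_rec = 0.00026 V = 0.260 mV.

0.260 mV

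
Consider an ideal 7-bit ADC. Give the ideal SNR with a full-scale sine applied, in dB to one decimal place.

43.9 dB

SNR ≈ 6.02·N + 1.76 dB = 6.02·7 + 1.76 = 43.90 dB.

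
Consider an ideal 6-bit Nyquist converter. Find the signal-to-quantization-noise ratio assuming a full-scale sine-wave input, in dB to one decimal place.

SNR ≈ 6.02·N + 1.76 dB = 6.02·6 + 1.76 = 37.88 dB.

37.9 dB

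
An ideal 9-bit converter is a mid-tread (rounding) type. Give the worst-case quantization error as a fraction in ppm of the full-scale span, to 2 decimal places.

Rounding → worst-case error = ½ LSB = V_FS/2^10, so 1e+06/1024 = 976.562 ppm of full scale.

976.56 ppm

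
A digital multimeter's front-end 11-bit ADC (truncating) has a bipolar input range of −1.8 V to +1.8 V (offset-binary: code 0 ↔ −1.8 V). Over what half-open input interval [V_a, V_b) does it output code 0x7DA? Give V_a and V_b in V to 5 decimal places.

[1.73320 V, 1.73496 V)

LSB = 3.6/2^11 = 1.758 mV.
Code 0x7DA = 2010 decimal.
V_a = V_low + 2010·LSB = 1.7332 V; V_b = V_low + 2011·LSB = 1.73496 V.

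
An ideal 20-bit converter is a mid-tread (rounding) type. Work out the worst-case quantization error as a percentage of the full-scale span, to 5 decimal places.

0.00005 %

Rounding → worst-case error = ½ LSB = V_FS/2^21, so 100/2097152 = 4.76837e-05 % of full scale.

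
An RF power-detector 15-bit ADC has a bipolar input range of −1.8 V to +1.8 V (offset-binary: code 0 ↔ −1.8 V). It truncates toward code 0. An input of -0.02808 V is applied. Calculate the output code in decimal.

LSB = 3.6 V / 32768 = 109.86 µV.
(-0.02808 − (−1.8)) / 0.000109863 = 16128.410 LSBs.
Floor → code 16128.

code 16128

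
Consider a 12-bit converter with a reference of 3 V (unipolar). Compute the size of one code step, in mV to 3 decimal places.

0.732 mV

Full-scale span = 3 V.
LSB = 3 / 2^12 = 3 / 4096 = 0.000732422 V = 0.732 mV.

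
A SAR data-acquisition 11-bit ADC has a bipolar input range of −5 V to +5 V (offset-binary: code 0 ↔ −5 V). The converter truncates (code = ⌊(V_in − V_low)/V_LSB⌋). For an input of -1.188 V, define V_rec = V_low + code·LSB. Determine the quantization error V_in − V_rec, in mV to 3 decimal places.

Step size: 10 V ÷ 2^11 = 4.883 mV.
(-1.188 − (−5))/0.00488281 = 780.6976; ⌊·⌋ gives code 780.
V_rec = (−5) + 780·0.00488281 = -1.1914062 V.
Error = -1.188 − (−1.1914062) = 0.00340625 V = 3.406 mV.

3.406 mV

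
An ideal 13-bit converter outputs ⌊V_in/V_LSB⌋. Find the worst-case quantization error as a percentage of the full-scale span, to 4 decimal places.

Truncating → worst-case error = 1 LSB = V_FS/2^13, so 100/8192 = 0.012207 % of full scale.

0.0122 %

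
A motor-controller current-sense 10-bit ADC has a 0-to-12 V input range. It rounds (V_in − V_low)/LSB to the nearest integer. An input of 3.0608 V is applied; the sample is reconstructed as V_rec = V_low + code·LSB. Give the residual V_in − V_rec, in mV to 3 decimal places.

LSB = 12/2^10 = 11.719 mV.
(3.0608 − 0)/0.0117188 = 261.1883; round gives code 261.
V_rec = 0 + 261·0.0117188 = 3.0585938 V.
Error = 3.0608 − 3.0585938 = 0.00220625 V = 2.206 mV.

2.206 mV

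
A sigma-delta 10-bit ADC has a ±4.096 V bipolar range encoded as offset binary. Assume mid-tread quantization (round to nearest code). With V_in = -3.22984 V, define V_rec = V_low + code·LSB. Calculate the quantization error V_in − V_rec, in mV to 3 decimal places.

One LSB is 8.192 V / 1024 = 8.000 mV.
(-3.22984 − (−4.096))/0.008 = 108.2700; round gives code 108.
Code 108 maps back to (−4.096) + 108×0.008 V = -3.232 V.
Error = -3.22984 − (−3.232) = 0.00216 V = 2.160 mV.

2.160 mV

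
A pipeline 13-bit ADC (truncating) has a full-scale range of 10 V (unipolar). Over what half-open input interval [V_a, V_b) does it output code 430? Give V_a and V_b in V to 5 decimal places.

LSB = 10/2^13 = 1.221 mV.
V_a = V_low + 430·LSB = 0.524902 V; V_b = V_low + 431·LSB = 0.526123 V.

[0.52490 V, 0.52612 V)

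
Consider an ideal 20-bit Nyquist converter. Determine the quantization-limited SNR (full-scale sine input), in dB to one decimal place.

SNR ≈ 6.02·N + 1.76 dB = 6.02·20 + 1.76 = 122.16 dB.

122.2 dB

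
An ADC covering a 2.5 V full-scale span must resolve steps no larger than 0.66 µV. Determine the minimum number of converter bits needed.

Number of steps required ≥ 2.5 V / 0.66 µV = 3787878.79.
Need 2^N ≥ 3787878.79; 2^21 = 2097152, 2^22 = 4194304.
Minimum N = 22.

22 bits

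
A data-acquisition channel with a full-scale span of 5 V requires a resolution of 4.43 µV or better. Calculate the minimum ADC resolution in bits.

Number of steps required ≥ 5 V / 4.43 µV = 1128668.17.
Need 2^N ≥ 1128668.17; 2^20 = 1048576, 2^21 = 2097152.
Minimum N = 21.

21 bits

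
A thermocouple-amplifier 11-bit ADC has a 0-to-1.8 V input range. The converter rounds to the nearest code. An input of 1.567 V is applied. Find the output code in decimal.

code 1783

With 2048 levels over 1.8 V, one step is 0.879 mV.
(1.567 − 0) / 0.000878906 = 1782.898 LSBs.
Round → code 1783.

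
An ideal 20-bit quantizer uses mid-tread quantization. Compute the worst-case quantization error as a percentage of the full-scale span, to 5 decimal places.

Rounding → worst-case error = ½ LSB = V_FS/2^21, so 100/2097152 = 4.76837e-05 % of full scale.

0.00005 %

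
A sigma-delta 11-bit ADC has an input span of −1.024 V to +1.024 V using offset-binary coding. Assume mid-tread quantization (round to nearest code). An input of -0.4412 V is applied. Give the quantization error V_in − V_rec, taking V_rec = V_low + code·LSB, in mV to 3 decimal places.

-0.200 mV

One LSB is 2.048 V / 2048 = 1.000 mV.
Scaled input = 582.8000 LSBs, so code = 583.
Code 583 maps back to (−1.024) + 583×0.001 V = -0.441 V.
Difference: -0.0002 V → -0.200 mV.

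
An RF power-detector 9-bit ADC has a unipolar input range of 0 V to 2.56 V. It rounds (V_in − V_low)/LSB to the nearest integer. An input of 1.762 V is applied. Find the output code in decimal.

code 352

LSB = 2.56 V / 512 = 5.000 mV.
(V_in − V_low)/LSB = (1.762 − 0) / 0.005 = 352.400.
Round → code 352.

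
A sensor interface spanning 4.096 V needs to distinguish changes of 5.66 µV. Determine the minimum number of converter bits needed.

Number of steps required ≥ 4.096 V / 5.66 µV = 723674.91.
Need 2^N ≥ 723674.91; 2^19 = 524288, 2^20 = 1048576.
Minimum N = 20.

20 bits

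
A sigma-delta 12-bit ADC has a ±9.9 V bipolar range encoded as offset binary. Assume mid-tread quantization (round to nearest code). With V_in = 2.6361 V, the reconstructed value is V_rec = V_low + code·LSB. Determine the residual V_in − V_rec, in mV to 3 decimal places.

Step size: 19.8 V ÷ 2^12 = 4.834 mV.
(V_in − V_low)/LSB = (2.6361 − (−9.9))/0.00483398 = 2593.3265 → code 2593 (round).
Code 2593 maps back to (−9.9) + 2593×0.00483398 V = 2.6345215 V.
Error = 2.6361 − 2.6345215 = 0.00157852 V = 1.579 mV.

1.579 mV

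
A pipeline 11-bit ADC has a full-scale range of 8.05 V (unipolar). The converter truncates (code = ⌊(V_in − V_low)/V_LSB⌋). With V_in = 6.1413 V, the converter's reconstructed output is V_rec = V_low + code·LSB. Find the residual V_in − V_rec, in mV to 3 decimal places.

1.603 mV

Step size: 8.05 V ÷ 2^11 = 3.931 mV.
(6.1413 − 0)/0.00393066 = 1562.4078; ⌊·⌋ gives code 1562.
Reconstructed: 6.1396973 V.
Difference: 0.00160273 V → 1.603 mV.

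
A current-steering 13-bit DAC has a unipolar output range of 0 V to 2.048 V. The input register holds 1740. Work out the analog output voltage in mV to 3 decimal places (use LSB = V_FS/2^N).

435.000 mV

LSB = 2.048 V / 2^13 = 250.00 µV.
V_out = 0 + 1740 × 0.00025 V = 0.435 V.
= 435.000 mV.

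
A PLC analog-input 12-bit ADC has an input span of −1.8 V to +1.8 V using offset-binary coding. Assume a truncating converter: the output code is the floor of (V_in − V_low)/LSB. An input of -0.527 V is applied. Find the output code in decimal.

LSB = 3.6 V / 4096 = 0.879 mV.
(-0.527 − (−1.8)) / 0.000878906 = 1448.391 LSBs.
Floor → code 1448.

code 1448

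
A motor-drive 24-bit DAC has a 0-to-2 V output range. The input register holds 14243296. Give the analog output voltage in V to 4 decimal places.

1.6979 V

LSB = 2 V / 2^24 = 0.12 µV.
V_out = 0 + 14243296 × 1.19209e-07 V = 1.69793 V.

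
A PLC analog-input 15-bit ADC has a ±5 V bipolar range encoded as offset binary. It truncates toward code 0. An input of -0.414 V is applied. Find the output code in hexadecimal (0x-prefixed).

code 0x3AB3 (decimal 15027)

With 32768 levels over 10 V, one step is 305.18 µV.
(V_in − V_low)/LSB = (-0.414 − (−5)) / 0.000305176 = 15027.405.
Floor → code 15027.
In hexadecimal (0x-prefixed): 0x3AB3.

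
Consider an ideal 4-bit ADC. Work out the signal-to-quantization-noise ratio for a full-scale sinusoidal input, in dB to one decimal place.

SNR ≈ 6.02·N + 1.76 dB = 6.02·4 + 1.76 = 25.84 dB.

25.8 dB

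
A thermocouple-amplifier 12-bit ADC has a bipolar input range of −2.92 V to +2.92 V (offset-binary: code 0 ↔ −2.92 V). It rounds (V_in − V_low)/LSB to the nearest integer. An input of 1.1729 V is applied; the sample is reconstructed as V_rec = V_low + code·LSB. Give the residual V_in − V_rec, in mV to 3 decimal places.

-0.518 mV

Step size: 5.84 V ÷ 2^12 = 1.426 mV.
Scaled input = 2870.6367 LSBs, so code = 2871.
Code 2871 maps back to (−2.92) + 2871×0.00142578 V = 1.173418 V.
Difference: -0.000517969 V → -0.518 mV.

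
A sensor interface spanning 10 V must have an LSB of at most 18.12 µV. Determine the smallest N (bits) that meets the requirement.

20 bits

Number of steps required ≥ 10 V / 18.12 µV = 551876.38.
Need 2^N ≥ 551876.38; 2^19 = 524288, 2^20 = 1048576.
Minimum N = 20.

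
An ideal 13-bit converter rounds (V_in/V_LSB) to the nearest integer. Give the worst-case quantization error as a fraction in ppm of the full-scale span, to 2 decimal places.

61.04 ppm

Rounding → worst-case error = ½ LSB = V_FS/2^14, so 1e+06/16384 = 61.0352 ppm of full scale.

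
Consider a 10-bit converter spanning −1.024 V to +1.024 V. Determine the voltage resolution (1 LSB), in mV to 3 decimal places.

2.000 mV

Full-scale span = 2.048 V.
LSB = 2.048 / 2^10 = 2.048 / 1024 = 0.002 V = 2.000 mV.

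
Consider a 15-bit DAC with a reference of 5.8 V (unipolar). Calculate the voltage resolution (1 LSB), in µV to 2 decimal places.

Full-scale span = 5.8 V.
LSB = 5.8 / 2^15 = 5.8 / 32768 = 0.000177002 V = 177.00 µV.

177.00 µV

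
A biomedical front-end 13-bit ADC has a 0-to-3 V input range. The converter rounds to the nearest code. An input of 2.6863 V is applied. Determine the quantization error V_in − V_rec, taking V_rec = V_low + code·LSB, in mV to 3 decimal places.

LSB = 3/2^13 = 366.21 µV.
(2.6863 − 0)/0.000366211 = 7335.3899; round gives code 7335.
Reconstructed: 2.6861572 V.
V_in − V_rec = 0.000142773 V = 0.143 mV.

0.143 mV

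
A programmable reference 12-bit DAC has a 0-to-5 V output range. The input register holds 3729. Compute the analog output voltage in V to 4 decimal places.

4.5520 V

LSB = 5 V / 2^12 = 1.221 mV.
V_out = 0 + 3729 × 0.0012207 V = 4.552 V.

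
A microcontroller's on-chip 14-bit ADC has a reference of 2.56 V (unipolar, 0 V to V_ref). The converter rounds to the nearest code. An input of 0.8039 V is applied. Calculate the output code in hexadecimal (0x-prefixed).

code 0x1419 (decimal 5145)

Full-scale span = 2.56 V; LSB = 2.56/2^14 = 156.25 µV.
(0.8039 − 0) / 0.00015625 = 5144.960 LSBs.
Round → code 5145.
In hexadecimal (0x-prefixed): 0x1419.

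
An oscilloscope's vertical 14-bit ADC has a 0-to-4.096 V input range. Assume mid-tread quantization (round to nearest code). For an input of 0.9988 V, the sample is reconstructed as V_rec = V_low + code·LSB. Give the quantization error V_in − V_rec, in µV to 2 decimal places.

LSB = 4.096/2^14 = 250.00 µV.
(V_in − V_low)/LSB = (0.9988 − 0)/0.00025 = 3995.2000 → code 3995 (round).
Reconstructed: 0.99875 V.
V_in − V_rec = 5e-05 V = 50.00 µV.

50.00 µV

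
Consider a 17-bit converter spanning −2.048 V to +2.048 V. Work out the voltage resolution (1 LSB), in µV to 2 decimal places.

Full-scale span = 4.096 V.
LSB = 4.096 / 2^17 = 4.096 / 131072 = 3.125e-05 V = 31.25 µV.

31.25 µV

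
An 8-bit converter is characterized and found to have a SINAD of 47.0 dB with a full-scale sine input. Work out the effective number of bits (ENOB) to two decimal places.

7.51 bits

ENOB = (SINAD − 1.76) / 6.02 = (47.0 − 1.76)/6.02 = 7.515.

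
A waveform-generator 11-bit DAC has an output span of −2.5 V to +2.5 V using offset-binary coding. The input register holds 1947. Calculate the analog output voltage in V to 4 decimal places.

LSB = 5 V / 2^11 = 2.441 mV.
V_out = (−2.5) + 1947 × 0.00244141 V = 2.25342 V.

2.2534 V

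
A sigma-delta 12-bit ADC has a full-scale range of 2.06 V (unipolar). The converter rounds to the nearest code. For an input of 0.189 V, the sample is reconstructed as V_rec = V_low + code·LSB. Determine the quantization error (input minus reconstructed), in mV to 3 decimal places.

One LSB is 2.06 V / 4096 = 0.503 mV.
Scaled input = 375.7981 LSBs, so code = 376.
V_rec = 0 + 376·0.00050293 = 0.18910156 V.
V_in − V_rec = -0.000101562 V = -0.102 mV.

-0.102 mV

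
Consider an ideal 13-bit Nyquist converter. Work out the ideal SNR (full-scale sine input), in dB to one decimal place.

SNR ≈ 6.02·N + 1.76 dB = 6.02·13 + 1.76 = 80.02 dB.

80.0 dB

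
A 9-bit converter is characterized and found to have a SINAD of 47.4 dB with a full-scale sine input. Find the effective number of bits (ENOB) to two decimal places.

ENOB = (SINAD − 1.76) / 6.02 = (47.4 − 1.76)/6.02 = 7.581.

7.58 bits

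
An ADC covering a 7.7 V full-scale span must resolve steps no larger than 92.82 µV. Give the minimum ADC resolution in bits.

17 bits

Number of steps required ≥ 7.7 V / 92.82 µV = 82956.26.
Need 2^N ≥ 82956.26; 2^16 = 65536, 2^17 = 131072.
Minimum N = 17.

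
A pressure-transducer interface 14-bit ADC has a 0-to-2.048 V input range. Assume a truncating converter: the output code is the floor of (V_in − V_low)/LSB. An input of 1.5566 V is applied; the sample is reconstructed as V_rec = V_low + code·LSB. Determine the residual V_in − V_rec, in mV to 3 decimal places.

LSB = 2.048/2^14 = 125.00 µV.
(1.5566 − 0)/0.000125 = 12452.8000; ⌊·⌋ gives code 12452.
V_rec = 0 + 12452·0.000125 = 1.5565 V.
Difference: 0.0001 V → 0.100 mV.

0.100 mV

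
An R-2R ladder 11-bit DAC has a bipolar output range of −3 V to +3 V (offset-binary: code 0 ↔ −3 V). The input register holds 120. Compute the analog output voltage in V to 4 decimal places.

-2.6484 V

LSB = 6 V / 2^11 = 2.930 mV.
V_out = (−3) + 120 × 0.00292969 V = -2.64844 V.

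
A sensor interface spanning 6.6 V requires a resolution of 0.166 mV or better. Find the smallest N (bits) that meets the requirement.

Number of steps required ≥ 6.6 V / 0.166 mV = 39759.04.
Need 2^N ≥ 39759.04; 2^15 = 32768, 2^16 = 65536.
Minimum N = 16.

16 bits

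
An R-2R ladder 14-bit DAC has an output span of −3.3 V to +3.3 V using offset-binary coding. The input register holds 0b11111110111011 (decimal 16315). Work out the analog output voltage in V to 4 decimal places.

LSB = 6.6 V / 2^14 = 402.83 µV.
Code 0b11111110111011 = 16315 decimal.
V_out = (−3.3) + 16315 × 0.000402832 V = 3.2722 V.

3.2722 V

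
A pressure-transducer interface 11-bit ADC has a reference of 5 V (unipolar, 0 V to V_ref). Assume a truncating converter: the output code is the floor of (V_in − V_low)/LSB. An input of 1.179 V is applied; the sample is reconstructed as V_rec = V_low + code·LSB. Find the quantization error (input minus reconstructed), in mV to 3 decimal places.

LSB = 5/2^11 = 2.441 mV.
(1.179 − 0)/0.00244141 = 482.9184; ⌊·⌋ gives code 482.
Reconstructed: 1.1767578 V.
V_in − V_rec = 0.00224219 V = 2.242 mV.

2.242 mV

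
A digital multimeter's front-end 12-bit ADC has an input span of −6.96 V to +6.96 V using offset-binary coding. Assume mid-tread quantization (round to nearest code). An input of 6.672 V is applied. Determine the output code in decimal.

code 4011

LSB = 13.92 V / 4096 = 3.398 mV.
(V_in − V_low)/LSB = (6.672 − (−6.96)) / 0.00339844 = 4011.255.
round(4011.255) = 4011.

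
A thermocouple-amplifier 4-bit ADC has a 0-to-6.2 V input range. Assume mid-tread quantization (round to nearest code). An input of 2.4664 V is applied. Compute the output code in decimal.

With 16 levels over 6.2 V, one step is 387.500 mV.
(2.4664 − 0) / 0.3875 = 6.365 LSBs.
Round → code 6.

code 6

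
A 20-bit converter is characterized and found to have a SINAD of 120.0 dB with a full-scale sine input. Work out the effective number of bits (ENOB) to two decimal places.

19.64 bits

ENOB = (SINAD − 1.76) / 6.02 = (120.0 − 1.76)/6.02 = 19.641.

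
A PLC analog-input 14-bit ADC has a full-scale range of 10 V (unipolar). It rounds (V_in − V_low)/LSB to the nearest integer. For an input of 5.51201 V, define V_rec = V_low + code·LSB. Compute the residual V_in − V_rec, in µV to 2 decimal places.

-74.96 µV

LSB = 10/2^14 = 0.610 mV.
Scaled input = 9030.8772 LSBs, so code = 9031.
V_rec = 0 + 9031·0.000610352 = 5.512085 V.
Error = 5.51201 − 5.512085 = -7.49609e-05 V = -74.96 µV.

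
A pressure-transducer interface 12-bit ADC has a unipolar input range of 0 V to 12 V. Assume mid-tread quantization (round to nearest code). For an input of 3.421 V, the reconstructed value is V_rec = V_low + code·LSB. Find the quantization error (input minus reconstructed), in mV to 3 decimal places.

-0.875 mV

One LSB is 12 V / 4096 = 2.930 mV.
Scaled input = 1167.7013 LSBs, so code = 1168.
Reconstructed: 3.421875 V.
Difference: -0.000875 V → -0.875 mV.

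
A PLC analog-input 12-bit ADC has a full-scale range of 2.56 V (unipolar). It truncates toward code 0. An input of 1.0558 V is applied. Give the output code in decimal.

LSB = 2.56 V / 4096 = 0.625 mV.
Input sits at 1689.280 steps above V_low.
Floor → code 1689.

code 1689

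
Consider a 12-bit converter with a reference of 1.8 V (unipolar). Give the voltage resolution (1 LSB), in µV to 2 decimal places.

Full-scale span = 1.8 V.
LSB = 1.8 / 2^12 = 1.8 / 4096 = 0.000439453 V = 439.45 µV.

439.45 µV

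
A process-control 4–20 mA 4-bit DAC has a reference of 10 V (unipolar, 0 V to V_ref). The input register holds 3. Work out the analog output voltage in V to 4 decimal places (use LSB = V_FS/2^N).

1.8750 V

LSB = 10 V / 2^4 = 0.6250 V.
V_out = 0 + 3 × 0.625 V = 1.875 V.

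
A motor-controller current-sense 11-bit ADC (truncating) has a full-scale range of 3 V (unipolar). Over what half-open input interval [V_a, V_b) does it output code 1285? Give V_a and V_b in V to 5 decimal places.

LSB = 3/2^11 = 1.465 mV.
V_a = V_low + 1285·LSB = 1.88232 V; V_b = V_low + 1286·LSB = 1.88379 V.

[1.88232 V, 1.88379 V)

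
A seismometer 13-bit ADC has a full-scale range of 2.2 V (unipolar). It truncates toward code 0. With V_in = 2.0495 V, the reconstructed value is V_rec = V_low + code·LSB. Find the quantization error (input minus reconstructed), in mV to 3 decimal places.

0.159 mV

One LSB is 2.2 V / 8192 = 268.55 µV.
Scaled input = 7631.5927 LSBs, so code = 7631.
Code 7631 maps back to 0 + 7631×0.000268555 V = 2.0493408 V.
Difference: 0.00015918 V → 0.159 mV.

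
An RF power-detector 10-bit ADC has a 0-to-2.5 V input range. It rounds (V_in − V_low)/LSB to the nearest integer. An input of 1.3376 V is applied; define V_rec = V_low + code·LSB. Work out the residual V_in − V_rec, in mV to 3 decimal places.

One LSB is 2.5 V / 1024 = 2.441 mV.
Scaled input = 547.8810 LSBs, so code = 548.
Code 548 maps back to 0 + 548×0.00244141 V = 1.3378906 V.
Difference: -0.000290625 V → -0.291 mV.

-0.291 mV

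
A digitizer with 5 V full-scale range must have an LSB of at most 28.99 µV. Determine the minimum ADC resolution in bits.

18 bits

Number of steps required ≥ 5 V / 28.99 µV = 172473.27.
Need 2^N ≥ 172473.27; 2^17 = 131072, 2^18 = 262144.
Minimum N = 18.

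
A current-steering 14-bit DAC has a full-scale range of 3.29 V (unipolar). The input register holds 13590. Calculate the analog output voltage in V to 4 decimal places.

LSB = 3.29 V / 2^14 = 200.81 µV.
V_out = 0 + 13590 × 0.000200806 V = 2.72895 V.

2.7289 V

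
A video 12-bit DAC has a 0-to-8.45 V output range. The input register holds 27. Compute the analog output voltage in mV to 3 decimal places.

55.701 mV

LSB = 8.45 V / 2^12 = 2.063 mV.
V_out = 0 + 27 × 0.00206299 V = 0.0557007 V.
= 55.701 mV.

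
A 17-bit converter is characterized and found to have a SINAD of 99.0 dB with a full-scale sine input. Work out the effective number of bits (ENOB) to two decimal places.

16.15 bits

ENOB = (SINAD − 1.76) / 6.02 = (99.0 − 1.76)/6.02 = 16.153.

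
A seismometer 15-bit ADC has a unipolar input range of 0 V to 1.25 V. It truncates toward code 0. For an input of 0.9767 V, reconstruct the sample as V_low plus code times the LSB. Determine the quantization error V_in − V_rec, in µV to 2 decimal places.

23.06 µV

One LSB is 1.25 V / 32768 = 38.15 µV.
Scaled input = 25603.6045 LSBs, so code = 25603.
Reconstructed: 0.97667694 V.
V_in − V_rec = 2.30591e-05 V = 23.06 µV.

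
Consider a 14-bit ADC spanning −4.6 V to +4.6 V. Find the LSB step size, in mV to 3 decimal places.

Full-scale span = 9.2 V.
LSB = 9.2 / 2^14 = 9.2 / 16384 = 0.000561523 V = 0.562 mV.

0.562 mV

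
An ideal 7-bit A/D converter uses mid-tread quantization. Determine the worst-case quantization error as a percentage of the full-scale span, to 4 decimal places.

Rounding → worst-case error = ½ LSB = V_FS/2^8, so 100/256 = 0.390625 % of full scale.

0.3906 %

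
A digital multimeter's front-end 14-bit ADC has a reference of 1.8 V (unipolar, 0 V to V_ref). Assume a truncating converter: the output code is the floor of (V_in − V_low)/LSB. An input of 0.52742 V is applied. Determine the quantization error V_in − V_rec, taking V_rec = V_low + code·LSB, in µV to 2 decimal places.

76.25 µV

LSB = 1.8/2^14 = 109.86 µV.
Scaled input = 4800.6940 LSBs, so code = 4800.
Code 4800 maps back to 0 + 4800×0.000109863 V = 0.52734375 V.
V_in − V_rec = 7.625e-05 V = 76.25 µV.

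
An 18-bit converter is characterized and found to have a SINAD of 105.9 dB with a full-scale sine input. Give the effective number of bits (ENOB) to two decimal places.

ENOB = (SINAD − 1.76) / 6.02 = (105.9 − 1.76)/6.02 = 17.299.

17.30 bits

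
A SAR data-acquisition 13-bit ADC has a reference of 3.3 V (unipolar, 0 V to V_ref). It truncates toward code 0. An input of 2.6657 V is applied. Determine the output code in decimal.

Full-scale span = 3.3 V; LSB = 3.3/2^13 = 402.83 µV.
(2.6657 − 0) / 0.000402832 = 6617.398 LSBs.
So the output code is 6617.

code 6617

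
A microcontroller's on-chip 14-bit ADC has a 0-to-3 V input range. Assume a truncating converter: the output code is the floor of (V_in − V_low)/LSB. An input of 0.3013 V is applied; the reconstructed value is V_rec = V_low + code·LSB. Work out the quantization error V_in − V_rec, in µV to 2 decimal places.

One LSB is 3 V / 16384 = 183.11 µV.
(V_in − V_low)/LSB = (0.3013 − 0)/0.000183105 = 1645.4997 → code 1645 (floor).
Reconstructed: 0.3012085 V.
Error = 0.3013 − 0.3012085 = 9.15039e-05 V = 91.50 µV.

91.50 µV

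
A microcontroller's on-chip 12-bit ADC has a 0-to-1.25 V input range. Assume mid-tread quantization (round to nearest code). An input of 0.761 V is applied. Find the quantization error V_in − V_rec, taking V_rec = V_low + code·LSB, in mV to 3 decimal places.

-0.108 mV

One LSB is 1.25 V / 4096 = 305.18 µV.
(V_in − V_low)/LSB = (0.761 − 0)/0.000305176 = 2493.6448 → code 2494 (round).
Reconstructed: 0.7611084 V.
V_in − V_rec = -0.000108398 V = -0.108 mV.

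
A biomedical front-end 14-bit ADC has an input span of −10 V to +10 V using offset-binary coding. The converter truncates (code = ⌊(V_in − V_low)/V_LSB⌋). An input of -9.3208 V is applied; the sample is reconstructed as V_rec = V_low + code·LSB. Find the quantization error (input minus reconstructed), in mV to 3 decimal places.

LSB = 20/2^14 = 1.221 mV.
(V_in − V_low)/LSB = (-9.3208 − (−10))/0.0012207 = 556.4006 → code 556 (floor).
Code 556 maps back to (−10) + 556×0.0012207 V = -9.3212891 V.
Difference: 0.000489063 V → 0.489 mV.

0.489 mV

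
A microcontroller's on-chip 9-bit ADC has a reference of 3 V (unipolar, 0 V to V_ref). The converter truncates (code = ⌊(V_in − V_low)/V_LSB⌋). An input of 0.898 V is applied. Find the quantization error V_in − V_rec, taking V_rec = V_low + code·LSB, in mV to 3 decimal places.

1.516 mV

LSB = 3/2^9 = 5.859 mV.
(0.898 − 0)/0.00585938 = 153.2587; ⌊·⌋ gives code 153.
Code 153 maps back to 0 + 153×0.00585938 V = 0.89648438 V.
V_in − V_rec = 0.00151563 V = 1.516 mV.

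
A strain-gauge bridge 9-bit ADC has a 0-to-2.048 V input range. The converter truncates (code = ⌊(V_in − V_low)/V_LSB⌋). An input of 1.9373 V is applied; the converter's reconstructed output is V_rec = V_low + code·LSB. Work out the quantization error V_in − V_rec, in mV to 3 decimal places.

1.300 mV

One LSB is 2.048 V / 512 = 4.000 mV.
(V_in − V_low)/LSB = (1.9373 − 0)/0.004 = 484.3250 → code 484 (floor).
V_rec = 0 + 484·0.004 = 1.936 V.
Difference: 0.0013 V → 1.300 mV.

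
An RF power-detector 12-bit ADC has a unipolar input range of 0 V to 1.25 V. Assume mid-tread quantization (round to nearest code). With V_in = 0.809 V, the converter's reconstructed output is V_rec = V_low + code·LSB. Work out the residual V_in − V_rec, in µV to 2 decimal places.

Step size: 1.25 V ÷ 2^12 = 305.18 µV.
Scaled input = 2650.9312 LSBs, so code = 2651.
Reconstructed: 0.809021 V.
V_in − V_rec = -2.09961e-05 V = -21.00 µV.

-21.00 µV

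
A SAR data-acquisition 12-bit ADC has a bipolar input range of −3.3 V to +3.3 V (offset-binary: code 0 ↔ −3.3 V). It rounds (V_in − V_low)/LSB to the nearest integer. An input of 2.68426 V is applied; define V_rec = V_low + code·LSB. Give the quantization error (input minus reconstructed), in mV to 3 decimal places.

-0.213 mV

LSB = 6.6/2^12 = 1.611 mV.
Scaled input = 3713.8680 LSBs, so code = 3714.
Code 3714 maps back to (−3.3) + 3714×0.00161133 V = 2.6844727 V.
Error = 2.68426 − 2.6844727 = -0.000212656 V = -0.213 mV.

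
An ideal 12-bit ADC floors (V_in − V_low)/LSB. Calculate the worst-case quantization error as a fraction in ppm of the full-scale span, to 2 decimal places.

Truncating → worst-case error = 1 LSB = V_FS/2^12, so 1e+06/4096 = 244.141 ppm of full scale.

244.14 ppm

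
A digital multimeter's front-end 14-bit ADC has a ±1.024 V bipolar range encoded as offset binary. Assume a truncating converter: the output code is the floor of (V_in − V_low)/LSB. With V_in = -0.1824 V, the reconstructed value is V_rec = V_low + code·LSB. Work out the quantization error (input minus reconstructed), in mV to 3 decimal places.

0.100 mV

One LSB is 2.048 V / 16384 = 125.00 µV.
(-0.1824 − (−1.024))/0.000125 = 6732.8000; ⌊·⌋ gives code 6732.
V_rec = (−1.024) + 6732·0.000125 = -0.1825 V.
V_in − V_rec = 0.0001 V = 0.100 mV.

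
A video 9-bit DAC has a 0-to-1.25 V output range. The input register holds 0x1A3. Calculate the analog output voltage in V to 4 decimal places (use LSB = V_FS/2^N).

LSB = 1.25 V / 2^9 = 2.441 mV.
Code 0x1A3 = 419 decimal.
V_out = 0 + 419 × 0.00244141 V = 1.02295 V.

1.0229 V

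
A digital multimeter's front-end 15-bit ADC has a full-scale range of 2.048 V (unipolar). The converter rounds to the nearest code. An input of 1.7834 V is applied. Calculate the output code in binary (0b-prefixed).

LSB = 2.048 V / 32768 = 62.50 µV.
(1.7834 − 0) / 6.25e-05 = 28534.400 LSBs.
So the output code is 28534.
In binary (0b-prefixed): 0b110111101110110.

code 0b110111101110110 (decimal 28534)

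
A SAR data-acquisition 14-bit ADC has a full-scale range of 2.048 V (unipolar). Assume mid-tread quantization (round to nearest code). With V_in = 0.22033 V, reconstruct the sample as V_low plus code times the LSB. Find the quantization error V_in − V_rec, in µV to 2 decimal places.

One LSB is 2.048 V / 16384 = 125.00 µV.
(V_in − V_low)/LSB = (0.22033 − 0)/0.000125 = 1762.6400 → code 1763 (round).
V_rec = 0 + 1763·0.000125 = 0.220375 V.
V_in − V_rec = -4.5e-05 V = -45.00 µV.

-45.00 µV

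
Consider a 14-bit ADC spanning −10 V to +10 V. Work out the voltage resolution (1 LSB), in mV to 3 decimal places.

1.221 mV

Full-scale span = 20 V.
LSB = 20 / 2^14 = 20 / 16384 = 0.0012207 V = 1.221 mV.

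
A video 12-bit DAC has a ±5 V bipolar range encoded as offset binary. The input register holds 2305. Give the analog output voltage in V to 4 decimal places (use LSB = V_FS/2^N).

LSB = 10 V / 2^12 = 2.441 mV.
V_out = (−5) + 2305 × 0.00244141 V = 0.627441 V.

0.6274 V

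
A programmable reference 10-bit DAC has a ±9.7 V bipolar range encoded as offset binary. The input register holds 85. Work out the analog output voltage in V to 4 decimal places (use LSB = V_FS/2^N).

LSB = 19.4 V / 2^10 = 18.945 mV.
V_out = (−9.7) + 85 × 0.0189453 V = -8.08965 V.

-8.0896 V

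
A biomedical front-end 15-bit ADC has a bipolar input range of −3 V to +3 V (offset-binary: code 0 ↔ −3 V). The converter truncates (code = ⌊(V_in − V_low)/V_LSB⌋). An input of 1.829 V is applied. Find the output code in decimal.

code 26372

With 32768 levels over 6 V, one step is 183.11 µV.
(1.829 − (−3)) / 0.000183105 = 26372.779 LSBs.
⌊·⌋(26372.779) = 26372.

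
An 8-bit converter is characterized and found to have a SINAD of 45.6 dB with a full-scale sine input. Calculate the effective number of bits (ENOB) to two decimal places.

ENOB = (SINAD − 1.76) / 6.02 = (45.6 − 1.76)/6.02 = 7.282.

7.28 bits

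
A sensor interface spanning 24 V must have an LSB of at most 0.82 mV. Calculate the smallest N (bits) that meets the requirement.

Number of steps required ≥ 24 V / 0.82 mV = 29268.29.
Need 2^N ≥ 29268.29; 2^14 = 16384, 2^15 = 32768.
Minimum N = 15.

15 bits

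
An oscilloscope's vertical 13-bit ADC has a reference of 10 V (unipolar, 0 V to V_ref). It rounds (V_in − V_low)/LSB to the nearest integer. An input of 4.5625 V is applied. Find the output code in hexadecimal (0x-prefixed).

With 8192 levels over 10 V, one step is 1.221 mV.
(4.5625 − 0) / 0.0012207 = 3737.600 LSBs.
So the output code is 3738.
In hexadecimal (0x-prefixed): 0xE9A.

code 0xE9A (decimal 3738)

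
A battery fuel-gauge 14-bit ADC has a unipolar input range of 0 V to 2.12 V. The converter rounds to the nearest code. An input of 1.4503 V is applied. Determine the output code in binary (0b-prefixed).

code 0b10101111001000 (decimal 11208)

Full-scale span = 2.12 V; LSB = 2.12/2^14 = 129.39 µV.
(1.4503 − 0) / 0.000129395 = 11208.356 LSBs.
Round → code 11208.
In binary (0b-prefixed): 0b10101111001000.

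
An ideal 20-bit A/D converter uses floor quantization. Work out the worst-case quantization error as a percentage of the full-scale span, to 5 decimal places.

0.00010 %

Truncating → worst-case error = 1 LSB = V_FS/2^20, so 100/1048576 = 9.53674e-05 % of full scale.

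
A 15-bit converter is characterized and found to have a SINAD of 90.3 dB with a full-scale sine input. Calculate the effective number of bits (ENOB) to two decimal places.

14.71 bits

ENOB = (SINAD − 1.76) / 6.02 = (90.3 − 1.76)/6.02 = 14.708.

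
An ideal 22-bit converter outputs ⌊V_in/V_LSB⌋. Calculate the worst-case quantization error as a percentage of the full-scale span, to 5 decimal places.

0.00002 %

Truncating → worst-case error = 1 LSB = V_FS/2^22, so 100/4194304 = 2.38419e-05 % of full scale.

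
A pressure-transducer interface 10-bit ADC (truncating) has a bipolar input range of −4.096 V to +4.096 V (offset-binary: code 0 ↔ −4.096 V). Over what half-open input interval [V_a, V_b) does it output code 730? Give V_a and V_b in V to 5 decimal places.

[1.74400 V, 1.75200 V)

LSB = 8.192/2^10 = 8.000 mV.
V_a = V_low + 730·LSB = 1.744 V; V_b = V_low + 731·LSB = 1.752 V.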